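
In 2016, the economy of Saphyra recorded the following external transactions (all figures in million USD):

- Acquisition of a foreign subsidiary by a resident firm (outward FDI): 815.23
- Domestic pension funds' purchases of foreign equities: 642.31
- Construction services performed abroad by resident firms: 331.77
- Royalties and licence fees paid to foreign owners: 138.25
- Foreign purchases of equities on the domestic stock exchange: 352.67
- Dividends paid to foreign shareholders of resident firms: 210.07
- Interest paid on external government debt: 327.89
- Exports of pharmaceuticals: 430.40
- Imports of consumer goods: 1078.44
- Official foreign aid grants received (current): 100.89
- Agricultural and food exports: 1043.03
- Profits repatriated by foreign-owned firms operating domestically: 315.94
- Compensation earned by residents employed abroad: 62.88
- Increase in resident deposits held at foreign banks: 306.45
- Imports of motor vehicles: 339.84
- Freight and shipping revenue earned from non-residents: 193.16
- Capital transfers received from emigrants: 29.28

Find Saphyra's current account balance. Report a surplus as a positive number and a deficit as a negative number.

-248.30

Goods: -339.84 - 1078.44 + 430.40 + 1043.03 = 55.15
Services: 193.16 + 331.77 - 138.25 = 386.68
Primary income: -315.94 + 62.88 - 210.07 - 327.89 = -791.02
Secondary income: 100.89
Current account = 55.15 + 386.68 + (-791.02) + 100.89 = -248.30
(Excluded from the current account — financial account: acquisition of a foreign subsidiary by a resident firm (outward FDI) 815.23, domestic pension funds' purchases of foreign equities 642.31, foreign purchases of equities on the domestic stock exchange 352.67, increase in resident deposits held at foreign banks 306.45; capital account: capital transfers received from emigrants 29.28.)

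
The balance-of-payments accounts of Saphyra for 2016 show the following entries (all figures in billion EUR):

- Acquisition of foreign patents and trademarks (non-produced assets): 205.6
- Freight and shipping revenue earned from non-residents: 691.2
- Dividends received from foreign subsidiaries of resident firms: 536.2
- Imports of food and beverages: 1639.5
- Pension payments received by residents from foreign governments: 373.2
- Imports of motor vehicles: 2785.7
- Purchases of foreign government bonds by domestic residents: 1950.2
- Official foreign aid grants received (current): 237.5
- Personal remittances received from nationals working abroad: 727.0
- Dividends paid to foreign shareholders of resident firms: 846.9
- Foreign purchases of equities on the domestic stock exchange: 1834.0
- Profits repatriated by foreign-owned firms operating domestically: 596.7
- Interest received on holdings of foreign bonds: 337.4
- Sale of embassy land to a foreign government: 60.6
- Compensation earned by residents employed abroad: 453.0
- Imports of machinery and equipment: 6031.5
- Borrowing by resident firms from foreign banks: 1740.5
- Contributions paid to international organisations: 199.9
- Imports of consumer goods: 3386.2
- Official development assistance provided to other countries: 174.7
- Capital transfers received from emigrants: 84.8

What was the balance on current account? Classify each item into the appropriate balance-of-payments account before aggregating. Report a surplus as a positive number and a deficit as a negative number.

Goods: -3386.2 - 6031.5 - 1639.5 - 2785.7 = -13842.9
Services: 691.2
Primary income: 337.4 - 596.7 + 453.0 - 846.9 + 536.2 = -117.0
Secondary income: -174.7 + 727.0 + 373.2 + 237.5 - 199.9 = 963.1
Current account = (-13842.9) + 691.2 + (-117.0) + 963.1 = -12305.6
(Excluded from the current account — capital account: acquisition of foreign patents and trademarks (non-produced assets) 205.6, sale of embassy land to a foreign government 60.6, capital transfers received from emigrants 84.8; financial account: purchases of foreign government bonds by domestic residents 1950.2, foreign purchases of equities on the domestic stock exchange 1834.0, borrowing by resident firms from foreign banks 1740.5.)

-12305.6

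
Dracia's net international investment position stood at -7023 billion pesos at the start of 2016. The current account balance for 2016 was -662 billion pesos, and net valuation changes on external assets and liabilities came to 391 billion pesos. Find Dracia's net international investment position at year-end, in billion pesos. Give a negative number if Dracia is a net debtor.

Change in NIIP = current account + net valuation change = -662 + 391 = -271
End-of-year NIIP = -7023 + (-271) = -7294

-7294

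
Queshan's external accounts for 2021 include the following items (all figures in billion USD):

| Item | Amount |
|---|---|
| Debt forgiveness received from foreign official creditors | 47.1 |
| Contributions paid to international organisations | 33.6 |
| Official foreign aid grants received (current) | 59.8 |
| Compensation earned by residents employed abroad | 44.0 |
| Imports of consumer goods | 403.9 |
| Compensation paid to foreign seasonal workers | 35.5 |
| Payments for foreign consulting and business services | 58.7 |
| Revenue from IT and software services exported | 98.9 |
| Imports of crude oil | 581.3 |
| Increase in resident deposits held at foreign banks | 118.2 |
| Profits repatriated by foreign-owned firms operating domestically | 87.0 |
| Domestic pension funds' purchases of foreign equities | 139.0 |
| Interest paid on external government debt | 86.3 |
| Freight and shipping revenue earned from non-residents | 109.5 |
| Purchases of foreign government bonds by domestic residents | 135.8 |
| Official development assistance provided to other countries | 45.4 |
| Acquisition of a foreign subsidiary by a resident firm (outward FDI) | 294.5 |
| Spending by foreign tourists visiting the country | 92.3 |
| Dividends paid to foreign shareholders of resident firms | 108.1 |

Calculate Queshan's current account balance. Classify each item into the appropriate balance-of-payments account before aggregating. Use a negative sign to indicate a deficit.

-1035.3

Goods: -403.9 - 581.3 = -985.2
Services: -58.7 + 109.5 + 98.9 + 92.3 = 242.0
Primary income: -87.0 - 35.5 - 108.1 - 86.3 + 44.0 = -272.9
Secondary income: -33.6 + 59.8 - 45.4 = -19.2
Current account = (-985.2) + 242.0 + (-272.9) + (-19.2) = -1035.3
(Excluded from the current account — capital account: debt forgiveness received from foreign official creditors 47.1; financial account: increase in resident deposits held at foreign banks 118.2, domestic pension funds' purchases of foreign equities 139.0, purchases of foreign government bonds by domestic residents 135.8, acquisition of a foreign subsidiary by a resident firm (outward FDI) 294.5.)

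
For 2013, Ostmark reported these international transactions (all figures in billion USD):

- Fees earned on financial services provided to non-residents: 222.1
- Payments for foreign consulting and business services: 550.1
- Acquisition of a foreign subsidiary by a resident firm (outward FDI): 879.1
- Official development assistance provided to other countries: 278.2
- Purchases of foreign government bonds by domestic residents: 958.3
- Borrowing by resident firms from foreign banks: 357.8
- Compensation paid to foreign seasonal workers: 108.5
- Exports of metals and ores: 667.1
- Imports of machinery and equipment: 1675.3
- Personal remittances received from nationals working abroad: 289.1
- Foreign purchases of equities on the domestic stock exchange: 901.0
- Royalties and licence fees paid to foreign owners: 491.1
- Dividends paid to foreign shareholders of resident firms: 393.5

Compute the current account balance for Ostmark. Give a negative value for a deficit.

-2318.4

Goods: -1675.3 + 667.1 = -1008.2
Services: -550.1 + 222.1 - 491.1 = -819.1
Primary income: -108.5 - 393.5 = -502.0
Secondary income: -278.2 + 289.1 = 10.9
Current account = (-1008.2) + (-819.1) + (-502.0) + 10.9 = -2318.4
(Excluded from the current account — financial account: acquisition of a foreign subsidiary by a resident firm (outward FDI) 879.1, purchases of foreign government bonds by domestic residents 958.3, borrowing by resident firms from foreign banks 357.8, foreign purchases of equities on the domestic stock exchange 901.0.)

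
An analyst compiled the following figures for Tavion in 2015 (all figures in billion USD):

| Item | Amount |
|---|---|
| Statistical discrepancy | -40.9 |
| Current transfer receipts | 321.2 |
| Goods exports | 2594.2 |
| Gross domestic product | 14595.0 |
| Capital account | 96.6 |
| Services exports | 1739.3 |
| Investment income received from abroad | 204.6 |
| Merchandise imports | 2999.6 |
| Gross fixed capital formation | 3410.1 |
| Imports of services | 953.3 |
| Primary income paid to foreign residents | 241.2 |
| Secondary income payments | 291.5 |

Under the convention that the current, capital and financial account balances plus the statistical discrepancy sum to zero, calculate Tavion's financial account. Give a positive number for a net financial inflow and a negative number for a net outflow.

-429.4

Goods balance = 2594.2 - 2999.6 = -405.4
Services balance = 1739.3 - 953.3 = 786.0
Trade balance (goods + services) = -405.4 + 786.0 = 380.6
Net primary income = 204.6 - 241.2 = -36.6
Net secondary income = 321.2 - 291.5 = 29.7
Current account = 380.6 + (-36.6) + 29.7 = 373.7
Financial account = -(373.7 + 96.6 + (-40.9)) = -429.4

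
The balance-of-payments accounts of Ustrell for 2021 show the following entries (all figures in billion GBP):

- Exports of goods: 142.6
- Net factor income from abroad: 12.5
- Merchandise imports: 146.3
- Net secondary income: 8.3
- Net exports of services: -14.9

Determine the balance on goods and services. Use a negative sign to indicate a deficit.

Goods balance = 142.6 - 146.3 = -3.7
Services balance = -14.9
Trade balance (goods + services) = -3.7 + (-14.9) = -18.6

-18.6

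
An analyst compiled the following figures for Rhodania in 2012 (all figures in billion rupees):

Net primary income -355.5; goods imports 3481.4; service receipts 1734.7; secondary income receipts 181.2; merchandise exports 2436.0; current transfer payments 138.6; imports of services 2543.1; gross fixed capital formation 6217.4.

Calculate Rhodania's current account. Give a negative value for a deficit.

-2166.7

Goods balance = 2436.0 - 3481.4 = -1045.4
Services balance = 1734.7 - 2543.1 = -808.4
Trade balance (goods + services) = -1045.4 + (-808.4) = -1853.8
Net primary income = -355.5
Net secondary income = 181.2 - 138.6 = 42.6
Current account = -1853.8 + (-355.5) + 42.6 = -2166.7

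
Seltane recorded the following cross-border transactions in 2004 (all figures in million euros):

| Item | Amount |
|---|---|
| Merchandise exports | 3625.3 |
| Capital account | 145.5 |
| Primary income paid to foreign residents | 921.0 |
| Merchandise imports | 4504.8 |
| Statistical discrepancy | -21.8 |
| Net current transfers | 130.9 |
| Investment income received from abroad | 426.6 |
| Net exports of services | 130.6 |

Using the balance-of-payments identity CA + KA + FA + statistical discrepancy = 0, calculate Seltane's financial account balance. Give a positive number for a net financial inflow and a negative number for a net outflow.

988.7

Goods balance = 3625.3 - 4504.8 = -879.5
Services balance = 130.6
Trade balance (goods + services) = -879.5 + 130.6 = -748.9
Net primary income = 426.6 - 921.0 = -494.4
Net secondary income = 130.9
Current account = -748.9 + (-494.4) + 130.9 = -1112.4
Financial account = -(-1112.4 + 145.5 + (-21.8)) = 988.7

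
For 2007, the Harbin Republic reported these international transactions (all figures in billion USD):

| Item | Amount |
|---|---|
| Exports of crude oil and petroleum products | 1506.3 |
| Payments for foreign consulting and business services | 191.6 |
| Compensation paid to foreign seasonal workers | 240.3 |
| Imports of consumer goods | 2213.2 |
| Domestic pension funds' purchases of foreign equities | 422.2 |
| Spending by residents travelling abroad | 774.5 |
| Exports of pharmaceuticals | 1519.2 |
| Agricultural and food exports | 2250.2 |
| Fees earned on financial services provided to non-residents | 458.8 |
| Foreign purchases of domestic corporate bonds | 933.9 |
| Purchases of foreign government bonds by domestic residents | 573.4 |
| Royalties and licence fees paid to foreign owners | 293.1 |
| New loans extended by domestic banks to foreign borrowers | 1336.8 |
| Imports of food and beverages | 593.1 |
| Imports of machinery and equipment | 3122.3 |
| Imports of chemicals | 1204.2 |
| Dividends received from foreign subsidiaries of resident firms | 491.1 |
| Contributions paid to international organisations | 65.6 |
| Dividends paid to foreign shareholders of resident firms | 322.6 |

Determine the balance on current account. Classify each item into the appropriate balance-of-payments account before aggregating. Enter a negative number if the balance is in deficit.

-2794.9

Goods: 1519.2 - 593.1 - 1204.2 - 2213.2 - 3122.3 + 1506.3 + 2250.2 = -1857.1
Services: 458.8 - 293.1 - 774.5 - 191.6 = -800.4
Primary income: -322.6 + 491.1 - 240.3 = -71.8
Secondary income: -65.6
Current account = (-1857.1) + (-800.4) + (-71.8) + (-65.6) = -2794.9
(Excluded from the current account — financial account: domestic pension funds' purchases of foreign equities 422.2, foreign purchases of domestic corporate bonds 933.9, purchases of foreign government bonds by domestic residents 573.4, new loans extended by domestic banks to foreign borrowers 1336.8.)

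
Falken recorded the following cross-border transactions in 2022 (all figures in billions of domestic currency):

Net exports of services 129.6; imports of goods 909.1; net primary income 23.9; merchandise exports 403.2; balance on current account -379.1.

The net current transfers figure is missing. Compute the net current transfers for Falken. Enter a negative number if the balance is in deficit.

Current account = goods balance + services balance + net primary income + net secondary income
Sum of the known components = -352.4
Net current transfers = CA - (known components) = -379.1 - (-352.4) = -26.7

-26.7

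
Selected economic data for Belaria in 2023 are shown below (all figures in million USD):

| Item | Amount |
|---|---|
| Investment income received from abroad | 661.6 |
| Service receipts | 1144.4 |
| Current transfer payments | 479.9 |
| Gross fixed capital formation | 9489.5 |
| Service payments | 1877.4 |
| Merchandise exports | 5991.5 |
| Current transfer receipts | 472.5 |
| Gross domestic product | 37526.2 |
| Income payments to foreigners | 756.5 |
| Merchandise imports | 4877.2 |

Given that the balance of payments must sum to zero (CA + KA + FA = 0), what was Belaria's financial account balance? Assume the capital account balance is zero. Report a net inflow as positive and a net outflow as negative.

Goods balance = 5991.5 - 4877.2 = 1114.3
Services balance = 1144.4 - 1877.4 = -733.0
Trade balance (goods + services) = 1114.3 + (-733.0) = 381.3
Net primary income = 661.6 - 756.5 = -94.9
Net secondary income = 472.5 - 479.9 = -7.4
Current account = 381.3 + (-94.9) + (-7.4) = 279.0
Financial account = -(279.0) = -279.0

-279.0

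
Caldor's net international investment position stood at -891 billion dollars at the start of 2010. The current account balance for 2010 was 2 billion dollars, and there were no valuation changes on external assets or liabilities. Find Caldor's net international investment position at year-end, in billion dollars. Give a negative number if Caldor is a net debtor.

With no valuation effects, change in NIIP = current account = 2
End-of-year NIIP = -891 + 2 = -889

-889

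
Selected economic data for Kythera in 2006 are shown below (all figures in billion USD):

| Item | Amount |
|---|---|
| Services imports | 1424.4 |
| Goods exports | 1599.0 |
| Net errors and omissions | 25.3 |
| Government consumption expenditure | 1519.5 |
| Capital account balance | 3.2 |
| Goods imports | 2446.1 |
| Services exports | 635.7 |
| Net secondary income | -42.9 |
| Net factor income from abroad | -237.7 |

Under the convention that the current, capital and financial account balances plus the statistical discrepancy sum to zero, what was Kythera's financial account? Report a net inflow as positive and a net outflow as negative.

Goods balance = 1599.0 - 2446.1 = -847.1
Services balance = 635.7 - 1424.4 = -788.7
Trade balance (goods + services) = -847.1 + (-788.7) = -1635.8
Net primary income = -237.7
Net secondary income = -42.9
Current account = -1635.8 + (-237.7) + (-42.9) = -1916.4
Financial account = -(-1916.4 + 3.2 + 25.3) = 1887.9

1887.9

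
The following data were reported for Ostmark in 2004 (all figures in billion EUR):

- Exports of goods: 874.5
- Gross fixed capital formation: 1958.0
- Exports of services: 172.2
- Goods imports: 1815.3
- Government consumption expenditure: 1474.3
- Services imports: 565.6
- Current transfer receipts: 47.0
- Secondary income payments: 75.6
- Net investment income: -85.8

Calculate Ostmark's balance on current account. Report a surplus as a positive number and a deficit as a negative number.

-1448.6

Goods balance = 874.5 - 1815.3 = -940.8
Services balance = 172.2 - 565.6 = -393.4
Trade balance (goods + services) = -940.8 + (-393.4) = -1334.2
Net primary income = -85.8
Net secondary income = 47.0 - 75.6 = -28.6
Current account = -1334.2 + (-85.8) + (-28.6) = -1448.6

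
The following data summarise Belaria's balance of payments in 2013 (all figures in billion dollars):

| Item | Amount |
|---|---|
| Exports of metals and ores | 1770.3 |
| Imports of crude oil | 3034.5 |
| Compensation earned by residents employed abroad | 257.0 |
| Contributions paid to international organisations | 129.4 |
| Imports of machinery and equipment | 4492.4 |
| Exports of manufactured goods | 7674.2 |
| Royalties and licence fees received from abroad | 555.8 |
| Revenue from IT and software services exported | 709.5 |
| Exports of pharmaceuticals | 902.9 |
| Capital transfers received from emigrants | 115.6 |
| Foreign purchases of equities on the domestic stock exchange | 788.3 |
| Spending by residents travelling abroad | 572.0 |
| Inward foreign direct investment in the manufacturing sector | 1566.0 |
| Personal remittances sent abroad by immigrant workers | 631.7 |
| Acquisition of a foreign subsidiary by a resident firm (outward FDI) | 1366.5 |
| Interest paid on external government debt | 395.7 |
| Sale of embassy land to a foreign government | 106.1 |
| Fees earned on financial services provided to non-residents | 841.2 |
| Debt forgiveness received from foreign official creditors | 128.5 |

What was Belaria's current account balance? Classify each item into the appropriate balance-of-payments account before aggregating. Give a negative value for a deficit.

3455.2

Goods: -4492.4 - 3034.5 + 902.9 + 1770.3 + 7674.2 = 2820.5
Services: -572.0 + 709.5 + 841.2 + 555.8 = 1534.5
Primary income: -395.7 + 257.0 = -138.7
Secondary income: -631.7 - 129.4 = -761.1
Current account = 2820.5 + 1534.5 + (-138.7) + (-761.1) = 3455.2
(Excluded from the current account — capital account: capital transfers received from emigrants 115.6, sale of embassy land to a foreign government 106.1, debt forgiveness received from foreign official creditors 128.5; financial account: foreign purchases of equities on the domestic stock exchange 788.3, inward foreign direct investment in the manufacturing sector 1566.0, acquisition of a foreign subsidiary by a resident firm (outward FDI) 1366.5.)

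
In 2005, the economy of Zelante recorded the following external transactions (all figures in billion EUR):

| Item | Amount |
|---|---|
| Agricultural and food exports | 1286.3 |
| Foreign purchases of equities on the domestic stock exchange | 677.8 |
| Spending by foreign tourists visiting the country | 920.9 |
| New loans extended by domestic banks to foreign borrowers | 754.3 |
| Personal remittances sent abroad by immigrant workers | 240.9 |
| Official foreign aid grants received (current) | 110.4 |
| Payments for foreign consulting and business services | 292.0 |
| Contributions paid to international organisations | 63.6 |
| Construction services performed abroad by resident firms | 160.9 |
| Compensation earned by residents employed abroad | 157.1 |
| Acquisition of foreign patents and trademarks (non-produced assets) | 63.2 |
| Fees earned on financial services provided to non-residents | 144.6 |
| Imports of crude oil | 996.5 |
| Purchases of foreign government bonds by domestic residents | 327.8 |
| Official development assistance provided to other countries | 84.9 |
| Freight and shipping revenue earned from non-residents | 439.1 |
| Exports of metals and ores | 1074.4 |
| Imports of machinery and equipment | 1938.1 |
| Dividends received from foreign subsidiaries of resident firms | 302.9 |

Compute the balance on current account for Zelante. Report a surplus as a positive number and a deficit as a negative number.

Goods: 1074.4 + 1286.3 - 996.5 - 1938.1 = -573.9
Services: -292.0 + 144.6 + 920.9 + 160.9 + 439.1 = 1373.5
Primary income: 302.9 + 157.1 = 460.0
Secondary income: -63.6 - 240.9 - 84.9 + 110.4 = -279.0
Current account = (-573.9) + 1373.5 + 460.0 + (-279.0) = 980.6
(Excluded from the current account — financial account: foreign purchases of equities on the domestic stock exchange 677.8, new loans extended by domestic banks to foreign borrowers 754.3, purchases of foreign government bonds by domestic residents 327.8; capital account: acquisition of foreign patents and trademarks (non-produced assets) 63.2.)

980.6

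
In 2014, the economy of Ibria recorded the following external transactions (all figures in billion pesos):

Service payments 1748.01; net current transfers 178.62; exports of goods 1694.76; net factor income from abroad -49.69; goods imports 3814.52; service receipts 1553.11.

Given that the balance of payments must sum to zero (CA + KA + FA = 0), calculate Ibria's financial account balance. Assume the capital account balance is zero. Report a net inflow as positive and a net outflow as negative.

2185.73

Goods balance = 1694.76 - 3814.52 = -2119.76
Services balance = 1553.11 - 1748.01 = -194.90
Trade balance (goods + services) = -2119.76 + (-194.90) = -2314.66
Net primary income = -49.69
Net secondary income = 178.62
Current account = -2314.66 + (-49.69) + 178.62 = -2185.73
Financial account = -(-2185.73) = 2185.73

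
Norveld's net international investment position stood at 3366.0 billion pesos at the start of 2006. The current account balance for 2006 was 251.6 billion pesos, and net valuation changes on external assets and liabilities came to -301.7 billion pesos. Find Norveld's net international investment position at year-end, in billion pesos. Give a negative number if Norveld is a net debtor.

3315.9

Change in NIIP = current account + net valuation change = 251.6 + (-301.7) = -50.1
End-of-year NIIP = 3366.0 + (-50.1) = 3315.9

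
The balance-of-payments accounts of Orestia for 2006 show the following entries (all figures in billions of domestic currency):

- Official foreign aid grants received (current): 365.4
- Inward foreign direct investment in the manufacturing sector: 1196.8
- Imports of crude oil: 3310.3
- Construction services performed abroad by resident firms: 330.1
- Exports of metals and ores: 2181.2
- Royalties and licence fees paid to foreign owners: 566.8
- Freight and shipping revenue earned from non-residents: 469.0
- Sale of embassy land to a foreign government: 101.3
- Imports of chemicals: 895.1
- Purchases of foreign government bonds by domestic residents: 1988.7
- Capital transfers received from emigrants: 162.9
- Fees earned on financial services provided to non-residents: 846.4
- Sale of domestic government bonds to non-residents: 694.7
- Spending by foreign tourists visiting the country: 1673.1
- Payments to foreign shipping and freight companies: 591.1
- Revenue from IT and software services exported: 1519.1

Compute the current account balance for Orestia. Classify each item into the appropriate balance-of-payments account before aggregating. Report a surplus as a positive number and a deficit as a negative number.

2021.0

Goods: 2181.2 - 895.1 - 3310.3 = -2024.2
Services: -566.8 + 1519.1 - 591.1 + 1673.1 + 846.4 + 469.0 + 330.1 = 3679.8
Secondary income: 365.4
Current account = (-2024.2) + 3679.8 + 365.4 = 2021.0
(Excluded from the current account — financial account: inward foreign direct investment in the manufacturing sector 1196.8, purchases of foreign government bonds by domestic residents 1988.7, sale of domestic government bonds to non-residents 694.7; capital account: sale of embassy land to a foreign government 101.3, capital transfers received from emigrants 162.9.)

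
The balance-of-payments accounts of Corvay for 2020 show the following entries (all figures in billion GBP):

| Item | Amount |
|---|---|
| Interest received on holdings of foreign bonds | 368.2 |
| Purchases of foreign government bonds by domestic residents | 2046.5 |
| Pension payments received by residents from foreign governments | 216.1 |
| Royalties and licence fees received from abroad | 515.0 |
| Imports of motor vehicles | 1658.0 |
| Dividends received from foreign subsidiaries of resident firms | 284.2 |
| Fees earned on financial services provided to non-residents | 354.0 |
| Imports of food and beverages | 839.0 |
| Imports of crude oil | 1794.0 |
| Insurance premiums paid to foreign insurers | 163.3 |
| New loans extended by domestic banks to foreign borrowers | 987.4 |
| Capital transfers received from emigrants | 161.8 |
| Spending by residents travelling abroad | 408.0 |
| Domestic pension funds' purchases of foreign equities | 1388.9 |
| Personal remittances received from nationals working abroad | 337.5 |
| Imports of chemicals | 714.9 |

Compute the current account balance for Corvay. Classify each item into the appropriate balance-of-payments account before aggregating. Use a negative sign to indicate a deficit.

-3502.2

Goods: -839.0 - 1658.0 - 714.9 - 1794.0 = -5005.9
Services: 354.0 - 408.0 + 515.0 - 163.3 = 297.7
Primary income: 368.2 + 284.2 = 652.4
Secondary income: 337.5 + 216.1 = 553.6
Current account = (-5005.9) + 297.7 + 652.4 + 553.6 = -3502.2
(Excluded from the current account — financial account: purchases of foreign government bonds by domestic residents 2046.5, new loans extended by domestic banks to foreign borrowers 987.4, domestic pension funds' purchases of foreign equities 1388.9; capital account: capital transfers received from emigrants 161.8.)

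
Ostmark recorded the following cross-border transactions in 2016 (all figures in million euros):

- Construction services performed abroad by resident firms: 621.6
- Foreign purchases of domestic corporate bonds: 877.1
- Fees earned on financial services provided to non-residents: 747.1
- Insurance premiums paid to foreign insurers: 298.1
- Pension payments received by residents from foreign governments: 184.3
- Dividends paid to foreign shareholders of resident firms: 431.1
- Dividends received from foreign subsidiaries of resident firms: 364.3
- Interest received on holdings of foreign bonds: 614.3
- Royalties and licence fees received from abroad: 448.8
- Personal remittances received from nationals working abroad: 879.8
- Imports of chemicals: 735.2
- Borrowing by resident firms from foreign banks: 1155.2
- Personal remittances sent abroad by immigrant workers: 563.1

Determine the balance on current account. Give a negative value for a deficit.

1832.7

Goods: -735.2
Services: 747.1 + 621.6 - 298.1 + 448.8 = 1519.4
Primary income: 364.3 + 614.3 - 431.1 = 547.5
Secondary income: -563.1 + 184.3 + 879.8 = 501.0
Current account = (-735.2) + 1519.4 + 547.5 + 501.0 = 1832.7
(Excluded from the current account — financial account: foreign purchases of domestic corporate bonds 877.1, borrowing by resident firms from foreign banks 1155.2.)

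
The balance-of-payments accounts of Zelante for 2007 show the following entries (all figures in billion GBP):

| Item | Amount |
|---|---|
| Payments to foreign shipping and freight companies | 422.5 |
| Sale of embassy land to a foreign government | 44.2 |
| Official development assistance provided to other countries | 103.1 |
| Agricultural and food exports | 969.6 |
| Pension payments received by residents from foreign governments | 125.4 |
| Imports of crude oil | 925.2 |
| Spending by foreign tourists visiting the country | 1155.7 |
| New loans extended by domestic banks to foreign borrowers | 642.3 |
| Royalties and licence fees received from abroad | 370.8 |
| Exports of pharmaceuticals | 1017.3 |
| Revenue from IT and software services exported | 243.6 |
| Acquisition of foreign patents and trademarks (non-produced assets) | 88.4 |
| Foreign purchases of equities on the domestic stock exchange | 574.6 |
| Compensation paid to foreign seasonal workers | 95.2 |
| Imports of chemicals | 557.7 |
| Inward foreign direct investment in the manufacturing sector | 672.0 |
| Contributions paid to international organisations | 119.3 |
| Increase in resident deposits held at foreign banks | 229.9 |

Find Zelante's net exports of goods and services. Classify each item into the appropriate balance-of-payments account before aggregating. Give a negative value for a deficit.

Goods: -557.7 + 969.6 + 1017.3 - 925.2 = 504.0
Services: 370.8 + 243.6 + 1155.7 - 422.5 = 1347.6
Trade balance = 504.0 + 1347.6 = 1851.6
(Excluded from the trade balance — capital account: sale of embassy land to a foreign government 44.2, acquisition of foreign patents and trademarks (non-produced assets) 88.4; secondary income: official development assistance provided to other countries 103.1, pension payments received by residents from foreign governments 125.4, contributions paid to international organisations 119.3; financial account: new loans extended by domestic banks to foreign borrowers 642.3, foreign purchases of equities on the domestic stock exchange 574.6, inward foreign direct investment in the manufacturing sector 672.0, increase in resident deposits held at foreign banks 229.9; primary income: compensation paid to foreign seasonal workers 95.2.)

1851.6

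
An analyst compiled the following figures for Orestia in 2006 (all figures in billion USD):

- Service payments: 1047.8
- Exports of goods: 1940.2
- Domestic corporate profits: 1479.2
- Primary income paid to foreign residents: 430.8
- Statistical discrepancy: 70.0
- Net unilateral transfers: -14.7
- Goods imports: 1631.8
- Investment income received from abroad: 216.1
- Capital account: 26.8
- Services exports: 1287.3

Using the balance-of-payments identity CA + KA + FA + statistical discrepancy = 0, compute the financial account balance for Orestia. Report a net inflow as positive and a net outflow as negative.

Goods balance = 1940.2 - 1631.8 = 308.4
Services balance = 1287.3 - 1047.8 = 239.5
Trade balance (goods + services) = 308.4 + 239.5 = 547.9
Net primary income = 216.1 - 430.8 = -214.7
Net secondary income = -14.7
Current account = 547.9 + (-214.7) + (-14.7) = 318.5
Financial account = -(318.5 + 26.8 + 70.0) = -415.3

-415.3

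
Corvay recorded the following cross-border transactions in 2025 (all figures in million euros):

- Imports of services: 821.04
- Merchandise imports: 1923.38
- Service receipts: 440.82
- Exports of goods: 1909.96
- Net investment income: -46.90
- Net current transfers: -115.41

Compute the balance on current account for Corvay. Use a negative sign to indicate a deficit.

-555.95

Goods balance = 1909.96 - 1923.38 = -13.42
Services balance = 440.82 - 821.04 = -380.22
Trade balance (goods + services) = -13.42 + (-380.22) = -393.64
Net primary income = -46.90
Net secondary income = -115.41
Current account = -393.64 + (-46.90) + (-115.41) = -555.95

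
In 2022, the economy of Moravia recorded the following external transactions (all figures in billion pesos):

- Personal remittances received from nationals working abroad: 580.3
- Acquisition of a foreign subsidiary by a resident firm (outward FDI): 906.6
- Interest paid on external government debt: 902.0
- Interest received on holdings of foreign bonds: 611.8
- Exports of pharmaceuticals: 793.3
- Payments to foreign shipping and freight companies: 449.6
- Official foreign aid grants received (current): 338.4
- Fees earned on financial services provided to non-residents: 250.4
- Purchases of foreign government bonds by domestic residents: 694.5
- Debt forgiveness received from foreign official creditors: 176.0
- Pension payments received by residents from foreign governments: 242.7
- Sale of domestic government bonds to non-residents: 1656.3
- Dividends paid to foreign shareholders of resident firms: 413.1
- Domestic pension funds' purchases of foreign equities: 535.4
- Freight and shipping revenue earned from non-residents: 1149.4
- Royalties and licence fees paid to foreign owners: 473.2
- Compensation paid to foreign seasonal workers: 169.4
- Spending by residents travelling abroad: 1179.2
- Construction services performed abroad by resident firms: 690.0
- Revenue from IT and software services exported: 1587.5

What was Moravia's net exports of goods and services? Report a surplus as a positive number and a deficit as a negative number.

2368.6

Goods: 793.3
Services: 250.4 + 1587.5 - 449.6 + 1149.4 - 473.2 + 690.0 - 1179.2 = 1575.3
Trade balance = 793.3 + 1575.3 = 2368.6
(Excluded from the trade balance — secondary income: personal remittances received from nationals working abroad 580.3, official foreign aid grants received (current) 338.4, pension payments received by residents from foreign governments 242.7; financial account: acquisition of a foreign subsidiary by a resident firm (outward FDI) 906.6, purchases of foreign government bonds by domestic residents 694.5, sale of domestic government bonds to non-residents 1656.3, domestic pension funds' purchases of foreign equities 535.4; primary income: interest paid on external government debt 902.0, interest received on holdings of foreign bonds 611.8, dividends paid to foreign shareholders of resident firms 413.1, compensation paid to foreign seasonal workers 169.4; capital account: debt forgiveness received from foreign official creditors 176.0.)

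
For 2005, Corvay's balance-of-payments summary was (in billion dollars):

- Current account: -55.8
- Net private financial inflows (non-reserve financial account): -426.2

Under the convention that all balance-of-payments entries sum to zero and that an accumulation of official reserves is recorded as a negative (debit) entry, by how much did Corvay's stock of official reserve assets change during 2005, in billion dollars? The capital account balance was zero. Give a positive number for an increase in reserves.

-482.0

Official reserve transactions balance = -((-55.8) + (-426.2)) = 482.0
An accumulation of reserves is recorded as a debit (negative entry), so the change in the stock of reserves is the negative of that balance.
Change in official reserves = -(482.0) = -482.0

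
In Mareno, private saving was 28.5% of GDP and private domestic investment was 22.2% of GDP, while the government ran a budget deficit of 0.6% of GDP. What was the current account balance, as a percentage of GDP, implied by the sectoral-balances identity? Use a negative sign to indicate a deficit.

By the sectoral-balances identity, CA = (S_private - I) + (T - G).
Private balance = 28.5 - 22.2 = 6.3
Government balance (T - G) = -0.6
CA = 6.3 + (-0.6) = 5.7

5.7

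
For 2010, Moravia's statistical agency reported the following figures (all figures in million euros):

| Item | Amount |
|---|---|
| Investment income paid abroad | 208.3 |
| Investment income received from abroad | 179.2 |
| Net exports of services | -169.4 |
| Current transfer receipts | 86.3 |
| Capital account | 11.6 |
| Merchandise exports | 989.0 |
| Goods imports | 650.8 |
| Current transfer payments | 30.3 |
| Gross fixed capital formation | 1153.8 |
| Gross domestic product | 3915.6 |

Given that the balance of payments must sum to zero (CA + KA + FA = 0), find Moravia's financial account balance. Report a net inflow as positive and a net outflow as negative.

-207.3

Goods balance = 989.0 - 650.8 = 338.2
Services balance = -169.4
Trade balance (goods + services) = 338.2 + (-169.4) = 168.8
Net primary income = 179.2 - 208.3 = -29.1
Net secondary income = 86.3 - 30.3 = 56.0
Current account = 168.8 + (-29.1) + 56.0 = 195.7
Financial account = -(195.7 + 11.6) = -207.3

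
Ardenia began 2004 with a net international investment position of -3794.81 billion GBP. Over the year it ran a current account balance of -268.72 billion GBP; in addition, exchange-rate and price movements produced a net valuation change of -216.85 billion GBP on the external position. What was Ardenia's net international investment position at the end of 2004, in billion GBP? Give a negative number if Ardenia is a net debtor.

Change in NIIP = current account + net valuation change = -268.72 + (-216.85) = -485.57
End-of-year NIIP = -3794.81 + (-485.57) = -4280.38

-4280.38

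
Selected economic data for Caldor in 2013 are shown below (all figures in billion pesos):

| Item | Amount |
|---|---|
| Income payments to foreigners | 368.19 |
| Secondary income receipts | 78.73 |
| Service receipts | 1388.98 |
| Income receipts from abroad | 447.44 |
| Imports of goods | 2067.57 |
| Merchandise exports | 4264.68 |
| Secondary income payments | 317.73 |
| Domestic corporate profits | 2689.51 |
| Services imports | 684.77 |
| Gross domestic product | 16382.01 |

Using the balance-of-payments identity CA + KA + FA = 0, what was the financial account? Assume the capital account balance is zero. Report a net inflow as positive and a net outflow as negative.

-2741.57

Goods balance = 4264.68 - 2067.57 = 2197.11
Services balance = 1388.98 - 684.77 = 704.21
Trade balance (goods + services) = 2197.11 + 704.21 = 2901.32
Net primary income = 447.44 - 368.19 = 79.25
Net secondary income = 78.73 - 317.73 = -239.00
Current account = 2901.32 + 79.25 + (-239.00) = 2741.57
Financial account = -(2741.57) = -2741.57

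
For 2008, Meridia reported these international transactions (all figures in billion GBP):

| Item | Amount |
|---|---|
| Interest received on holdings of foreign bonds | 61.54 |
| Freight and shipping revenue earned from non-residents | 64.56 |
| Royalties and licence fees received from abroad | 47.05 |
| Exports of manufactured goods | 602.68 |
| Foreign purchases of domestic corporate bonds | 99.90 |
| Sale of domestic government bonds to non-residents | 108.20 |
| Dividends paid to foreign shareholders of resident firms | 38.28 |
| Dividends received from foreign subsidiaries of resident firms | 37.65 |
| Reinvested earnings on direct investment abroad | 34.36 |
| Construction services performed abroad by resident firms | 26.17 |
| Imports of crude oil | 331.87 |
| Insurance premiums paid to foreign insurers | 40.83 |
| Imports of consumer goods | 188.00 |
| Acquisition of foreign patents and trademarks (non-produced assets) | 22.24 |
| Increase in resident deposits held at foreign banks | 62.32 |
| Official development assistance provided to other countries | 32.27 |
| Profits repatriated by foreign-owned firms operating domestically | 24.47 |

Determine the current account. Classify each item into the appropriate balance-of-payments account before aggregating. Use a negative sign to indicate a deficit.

218.29

Goods: -188.00 + 602.68 - 331.87 = 82.81
Services: 47.05 - 40.83 + 26.17 + 64.56 = 96.95
Primary income: 37.65 + 34.36 - 24.47 - 38.28 + 61.54 = 70.80
Secondary income: -32.27
Current account = 82.81 + 96.95 + 70.80 + (-32.27) = 218.29
(Excluded from the current account — financial account: foreign purchases of domestic corporate bonds 99.90, sale of domestic government bonds to non-residents 108.20, increase in resident deposits held at foreign banks 62.32; capital account: acquisition of foreign patents and trademarks (non-produced assets) 22.24.)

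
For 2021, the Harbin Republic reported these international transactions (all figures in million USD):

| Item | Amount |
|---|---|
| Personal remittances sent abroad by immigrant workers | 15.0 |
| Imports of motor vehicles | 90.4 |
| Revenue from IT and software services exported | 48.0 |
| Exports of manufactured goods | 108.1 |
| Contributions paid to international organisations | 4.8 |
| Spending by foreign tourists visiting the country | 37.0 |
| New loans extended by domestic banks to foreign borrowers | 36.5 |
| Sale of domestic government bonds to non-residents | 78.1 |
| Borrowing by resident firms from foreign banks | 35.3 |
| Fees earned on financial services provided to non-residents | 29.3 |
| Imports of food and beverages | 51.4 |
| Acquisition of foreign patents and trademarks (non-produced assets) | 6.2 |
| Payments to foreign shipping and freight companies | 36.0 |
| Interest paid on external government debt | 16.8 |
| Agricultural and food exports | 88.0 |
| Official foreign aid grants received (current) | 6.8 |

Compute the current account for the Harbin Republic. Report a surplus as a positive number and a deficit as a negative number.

Goods: 108.1 + 88.0 - 90.4 - 51.4 = 54.3
Services: 37.0 - 36.0 + 29.3 + 48.0 = 78.3
Primary income: -16.8
Secondary income: 6.8 - 15.0 - 4.8 = -13.0
Current account = 54.3 + 78.3 + (-16.8) + (-13.0) = 102.8
(Excluded from the current account — financial account: new loans extended by domestic banks to foreign borrowers 36.5, sale of domestic government bonds to non-residents 78.1, borrowing by resident firms from foreign banks 35.3; capital account: acquisition of foreign patents and trademarks (non-produced assets) 6.2.)

102.8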